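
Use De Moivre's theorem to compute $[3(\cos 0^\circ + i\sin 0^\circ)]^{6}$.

By De Moivre: z^n = r^n(cos(nθ) + i sin(nθ))
= 3^6(cos(6*0°) + i sin(6*0°))
= 729(cos 0° + i sin 0°)
= 729


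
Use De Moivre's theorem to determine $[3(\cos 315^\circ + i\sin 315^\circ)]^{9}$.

By De Moivre: z^n = r^n(cos(nθ) + i sin(nθ))
= 3^9(cos(9*315°) + i sin(9*315°))
= 19683(cos 315° + i sin 315°)
= 19683*sqrt(2)/2 - (19683*sqrt(2)/2)i


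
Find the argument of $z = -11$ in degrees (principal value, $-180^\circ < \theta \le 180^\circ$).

b = 0 and a < 0, so z lies on the negative real axis: θ = 180°


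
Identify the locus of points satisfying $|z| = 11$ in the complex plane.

|z| = 11 means sqrt(x^2 + y^2) = 11
This is a circle of radius 11 centered at the origin


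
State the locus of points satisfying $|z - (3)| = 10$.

|z - z0| = r describes a circle centered at z0 with radius r
Here z0 = 3 and r = 10
Locus: Circle centered at (3, 0) with radius 10


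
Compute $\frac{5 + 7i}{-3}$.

Divisor is real, so divide each part by -3:
= -5/3 - (7/3)i


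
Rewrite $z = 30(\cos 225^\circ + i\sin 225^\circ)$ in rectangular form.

a = r cos θ = 30 * -sqrt(2)/2 = -15*sqrt(2)
b = r sin θ = 30 * -sqrt(2)/2 = -15*sqrt(2)
z = -15*sqrt(2) - 15*sqrt(2)i


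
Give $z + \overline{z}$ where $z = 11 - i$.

z + conjugate(z) = (a + bi) + (a - bi) = 2a
= 2 * 11 = 22


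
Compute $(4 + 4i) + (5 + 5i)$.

(4 + 5) + (4 + 5)i = 9 + 9i


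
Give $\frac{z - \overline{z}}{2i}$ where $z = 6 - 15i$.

z - conjugate(z) = 2bi
(z - conjugate(z))/(2i) = 2bi/(2i) = b = -15


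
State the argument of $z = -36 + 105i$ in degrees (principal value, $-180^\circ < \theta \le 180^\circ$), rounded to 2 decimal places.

θ = arctan(b/a) = arctan(105/-36) (quadrant-adjusted) = 108.92°


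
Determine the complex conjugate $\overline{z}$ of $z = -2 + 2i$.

If z = a + bi, then conjugate(z) = a - bi
conjugate(-2 + 2i) = -2 - 2i


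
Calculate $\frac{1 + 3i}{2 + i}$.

Multiply numerator and denominator by conjugate (2 - i):
= (1 + 3i)(2 - i) / (2^2 + 1^2)
= (5 + 5i) / 5
= 1 + i


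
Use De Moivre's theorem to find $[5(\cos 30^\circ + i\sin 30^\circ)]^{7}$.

By De Moivre: z^n = r^n(cos(nθ) + i sin(nθ))
= 5^7(cos(7*30°) + i sin(7*30°))
= 78125(cos 210° + i sin 210°)
= -78125*sqrt(3)/2 - (78125/2)i


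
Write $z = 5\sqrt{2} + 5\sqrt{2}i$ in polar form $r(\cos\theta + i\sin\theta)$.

r = |z| = sqrt(a^2 + b^2) = sqrt((5*sqrt(2))^2 + (5*sqrt(2))^2) = sqrt(50 + 50) = sqrt(100) = 10
θ = arctan(b/a) = arctan(7.0711/7.0711) (quadrant-adjusted) = 45°
z = 10(cos 45° + i sin 45°)


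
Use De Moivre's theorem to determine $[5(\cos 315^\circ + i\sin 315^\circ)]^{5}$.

By De Moivre: z^n = r^n(cos(nθ) + i sin(nθ))
= 5^5(cos(5*315°) + i sin(5*315°))
= 3125(cos 135° + i sin 135°)
= -3125*sqrt(2)/2 + (3125*sqrt(2)/2)i


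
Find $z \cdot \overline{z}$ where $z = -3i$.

z * conjugate(z) = |z|^2 = a^2 + b^2
= 0^2 + (-3)^2 = 9


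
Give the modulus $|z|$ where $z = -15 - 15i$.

|z| = sqrt(a^2 + b^2) = sqrt((-15)^2 + (-15)^2) = sqrt(450) = sqrt(450)


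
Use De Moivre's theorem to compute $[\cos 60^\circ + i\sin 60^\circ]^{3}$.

By De Moivre: z^n = r^n(cos(nθ) + i sin(nθ))
= 1^3(cos(3*60°) + i sin(3*60°))
= 1(cos 180° + i sin 180°)
= -1


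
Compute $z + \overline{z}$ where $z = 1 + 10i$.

z + conjugate(z) = (a + bi) + (a - bi) = 2a
= 2 * 1 = 2


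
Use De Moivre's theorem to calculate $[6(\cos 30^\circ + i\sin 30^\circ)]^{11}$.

By De Moivre: z^n = r^n(cos(nθ) + i sin(nθ))
= 6^11(cos(11*30°) + i sin(11*30°))
= 362797056(cos 330° + i sin 330°)
= 181398528*sqrt(3) - 181398528i


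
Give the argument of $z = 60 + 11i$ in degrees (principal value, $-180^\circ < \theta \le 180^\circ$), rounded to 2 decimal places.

θ = arctan(b/a) = arctan(11/60) (quadrant-adjusted) = 10.39°


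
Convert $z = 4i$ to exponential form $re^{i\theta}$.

r = |z| = sqrt((0)^2 + (4)^2) = sqrt(0 + 16) = sqrt(16) = 4
a = 0 and b > 0, so z lies on the positive imaginary axis: θ = 90° = π/2
z = 4e^(i*π/2)


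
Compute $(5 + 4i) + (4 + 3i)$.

(5 + 4) + (4 + 3)i = 9 + 7i


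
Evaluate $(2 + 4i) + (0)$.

(2 + 0) + (4 + 0)i = 2 + 4i


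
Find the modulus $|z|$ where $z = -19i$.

|z| = sqrt(a^2 + b^2) = sqrt(0^2 + (-19)^2) = sqrt(361) = 19


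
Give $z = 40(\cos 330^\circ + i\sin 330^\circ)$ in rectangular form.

a = r cos θ = 40 * sqrt(3)/2 = 20*sqrt(3)
b = r sin θ = 40 * -1/2 = -20
z = 20*sqrt(3) - 20i


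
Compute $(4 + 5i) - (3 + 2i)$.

(4 - 3) + (5 - 2)i = 1 + 3i


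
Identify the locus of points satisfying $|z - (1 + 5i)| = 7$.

|z - z0| = r describes a circle centered at z0 with radius r
Here z0 = 1 + 5i and r = 7
Locus: Circle centered at (1, 5) with radius 7


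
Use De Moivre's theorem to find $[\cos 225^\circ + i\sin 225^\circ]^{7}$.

By De Moivre: z^n = r^n(cos(nθ) + i sin(nθ))
= 1^7(cos(7*225°) + i sin(7*225°))
= 1(cos 135° + i sin 135°)
= -sqrt(2)/2 + (sqrt(2)/2)i


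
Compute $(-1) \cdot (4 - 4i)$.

(a1*a2 - b1*b2) + (a1*b2 + b1*a2)i
= (-4 - 0) + (4 + 0)i
= -4 + 4i


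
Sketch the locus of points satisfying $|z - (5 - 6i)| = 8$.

|z - z0| = r describes a circle centered at z0 with radius r
Here z0 = 5 - 6i and r = 8
Locus: Circle centered at (5, -6) with radius 8


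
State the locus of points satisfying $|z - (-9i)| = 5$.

|z - z0| = r describes a circle centered at z0 with radius r
Here z0 = -9i and r = 5
Locus: Circle centered at (0, -9) with radius 5


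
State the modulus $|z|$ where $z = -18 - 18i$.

|z| = sqrt(a^2 + b^2) = sqrt((-18)^2 + (-18)^2) = sqrt(648) = sqrt(648)


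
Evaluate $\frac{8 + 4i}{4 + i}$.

Multiply numerator and denominator by conjugate (4 - i):
= (8 + 4i)(4 - i) / (4^2 + 1^2)
= (36 + 8i) / 17
= 36/17 + (8/17)i


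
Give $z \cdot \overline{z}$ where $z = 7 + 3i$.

z * conjugate(z) = |z|^2 = a^2 + b^2
= 7^2 + 3^2 = 58


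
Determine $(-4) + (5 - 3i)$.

(-4 + 5) + (0 + (-3))i = 1 - 3i


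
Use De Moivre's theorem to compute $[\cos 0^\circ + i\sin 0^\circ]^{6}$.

By De Moivre: z^n = r^n(cos(nθ) + i sin(nθ))
= 1^6(cos(6*0°) + i sin(6*0°))
= 1(cos 0° + i sin 0°)
= 1


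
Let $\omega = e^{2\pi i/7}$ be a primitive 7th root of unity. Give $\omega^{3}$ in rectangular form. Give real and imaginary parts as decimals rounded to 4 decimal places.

ω^3 = e^(2πi·3/7) = e^(i·6π/7)
= cos(6π/7) + i sin(6π/7)
= -0.9010 + 0.4339i


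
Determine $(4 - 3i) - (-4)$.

(4 - (-4)) + (-3 - 0)i = 8 - 3i


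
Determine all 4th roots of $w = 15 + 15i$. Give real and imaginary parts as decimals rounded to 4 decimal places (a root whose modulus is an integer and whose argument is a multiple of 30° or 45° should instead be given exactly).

|w| = sqrt(450) ≈ 21.213203, arg(w) = 45°
Root modulus = sqrt(450)^(1/4) ≈ 2.146108
Root arguments: θ_k = (45° + 360°k)/4 for k = 0, 1, ..., 3
Compute each root as (root modulus)(cos θ_k + i sin θ_k) using full-precision intermediates, then round to 4 decimal places.
Roots: 2.1049 + 0.4187i, -0.4187 + 2.1049i, -2.1049 - 0.4187i, 0.4187 - 2.1049i


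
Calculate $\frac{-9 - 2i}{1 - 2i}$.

Multiply numerator and denominator by conjugate (1 + 2i):
= (-9 - 2i)(1 + 2i) / (1^2 + (-2)^2)
= (-5 - 20i) / 5
= -1 - 4i


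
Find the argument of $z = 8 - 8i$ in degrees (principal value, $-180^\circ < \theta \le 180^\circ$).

θ = arctan(b/a) = arctan(-8/8) (quadrant-adjusted) = -45°


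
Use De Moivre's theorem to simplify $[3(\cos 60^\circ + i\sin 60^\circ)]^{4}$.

By De Moivre: z^n = r^n(cos(nθ) + i sin(nθ))
= 3^4(cos(4*60°) + i sin(4*60°))
= 81(cos 240° + i sin 240°)
= -81/2 - (81*sqrt(3)/2)i


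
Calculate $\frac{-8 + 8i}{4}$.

Divisor is real, so divide each part by 4:
= -2 + 2i


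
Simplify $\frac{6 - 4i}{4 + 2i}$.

Multiply numerator and denominator by conjugate (4 - 2i):
= (6 - 4i)(4 - 2i) / (4^2 + 2^2)
= (16 - 28i) / 20
Divide through by 4: (4 - 7i) / 5
= 4/5 - (7/5)i


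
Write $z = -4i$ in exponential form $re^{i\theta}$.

r = |z| = sqrt((0)^2 + (-4)^2) = sqrt(0 + 16) = sqrt(16) = 4
a = 0 and b < 0, so z lies on the negative imaginary axis: θ = -90° = -π/2
z = 4e^(-i*π/2)


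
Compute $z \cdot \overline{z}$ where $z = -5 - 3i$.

z * conjugate(z) = |z|^2 = a^2 + b^2
= (-5)^2 + (-3)^2 = 34


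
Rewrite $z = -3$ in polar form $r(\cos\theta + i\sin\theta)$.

r = |z| = sqrt(a^2 + b^2) = sqrt((-3)^2 + (0)^2) = sqrt(9 + 0) = sqrt(9) = 3
b = 0 and a < 0, so z lies on the negative real axis: θ = 180°
z = 3(cos 180° + i sin 180°)


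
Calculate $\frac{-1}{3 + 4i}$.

Multiply numerator and denominator by conjugate (3 - 4i):
= (-1)(3 - 4i) / (3^2 + 4^2)
= (-3 + 4i) / 25
= -3/25 + (4/25)i


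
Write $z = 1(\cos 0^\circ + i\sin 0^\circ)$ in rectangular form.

a = r cos θ = 1 * 1 = 1
b = r sin θ = 1 * 0 = 0
z = 1


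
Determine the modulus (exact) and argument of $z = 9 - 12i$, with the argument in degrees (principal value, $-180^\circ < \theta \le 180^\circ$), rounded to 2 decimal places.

|z| = sqrt(9^2 + (-12)^2) = 15
arg(z) = arctan(b/a) = arctan(-12/9) (quadrant-adjusted) = -53.13°


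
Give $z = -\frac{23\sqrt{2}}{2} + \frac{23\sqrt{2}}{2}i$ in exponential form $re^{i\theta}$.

r = |z| = sqrt((-23*sqrt(2)/2)^2 + (23*sqrt(2)/2)^2) = sqrt(529/2 + 529/2) = sqrt(529) = 23
θ = arctan(b/a) = arctan(16.2635/-16.2635) (quadrant-adjusted) = 135° = 3π/4
z = 23e^(i*3π/4)


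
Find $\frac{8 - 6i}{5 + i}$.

Multiply numerator and denominator by conjugate (5 - i):
= (8 - 6i)(5 - i) / (5^2 + 1^2)
= (34 - 38i) / 26
Divide through by 2: (17 - 19i) / 13
= 17/13 - (19/13)i


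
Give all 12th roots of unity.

ω_k = e^(2πik/12) = cos(2πk/12) + i sin(2πk/12) for k = 0, 1, ..., 11
Roots: 1, sqrt(3)/2 + (1/2)i, 1/2 + (sqrt(3)/2)i, i, -1/2 + (sqrt(3)/2)i, -sqrt(3)/2 + (1/2)i, -1, -sqrt(3)/2 - (1/2)i, -1/2 - (sqrt(3)/2)i, -i, 1/2 - (sqrt(3)/2)i, sqrt(3)/2 - (1/2)i


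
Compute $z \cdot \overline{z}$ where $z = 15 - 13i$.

z * conjugate(z) = |z|^2 = a^2 + b^2
= 15^2 + (-13)^2 = 394


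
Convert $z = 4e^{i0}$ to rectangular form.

a = r cos θ = 4 * 1 = 4
b = r sin θ = 4 * 0 = 0
z = 4


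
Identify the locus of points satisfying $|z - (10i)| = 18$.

|z - z0| = r describes a circle centered at z0 with radius r
Here z0 = 10i and r = 18
Locus: Circle centered at (0, 10) with radius 18


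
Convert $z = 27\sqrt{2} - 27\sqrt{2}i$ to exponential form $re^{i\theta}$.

r = |z| = sqrt((27*sqrt(2))^2 + (-27*sqrt(2))^2) = sqrt(1458 + 1458) = sqrt(2916) = 54
θ = arctan(b/a) = arctan(-38.1838/38.1838) (quadrant-adjusted) = -45° = -π/4
z = 54e^(-i*π/4)


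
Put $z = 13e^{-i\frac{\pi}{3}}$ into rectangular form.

a = r cos θ = 13 * 1/2 = 13/2
b = r sin θ = 13 * -sqrt(3)/2 = -13*sqrt(3)/2
z = 13/2 - (13*sqrt(3)/2)i


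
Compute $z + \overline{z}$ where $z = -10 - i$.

z + conjugate(z) = (a + bi) + (a - bi) = 2a
= 2 * (-10) = -20


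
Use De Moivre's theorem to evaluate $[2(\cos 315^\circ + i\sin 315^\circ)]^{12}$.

By De Moivre: z^n = r^n(cos(nθ) + i sin(nθ))
= 2^12(cos(12*315°) + i sin(12*315°))
= 4096(cos 180° + i sin 180°)
= -4096


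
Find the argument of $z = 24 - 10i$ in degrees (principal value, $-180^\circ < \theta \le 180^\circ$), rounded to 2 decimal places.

θ = arctan(b/a) = arctan(-10/24) (quadrant-adjusted) = -22.62°


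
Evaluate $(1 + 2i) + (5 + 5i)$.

(1 + 5) + (2 + 5)i = 6 + 7i


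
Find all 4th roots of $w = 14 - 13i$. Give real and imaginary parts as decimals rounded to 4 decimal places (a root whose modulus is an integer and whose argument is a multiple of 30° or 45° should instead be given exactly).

|w| = sqrt(365) ≈ 19.104973, arg(w) ≈ 317.121096°
Root modulus = sqrt(365)^(1/4) ≈ 2.090675
Root arguments: θ_k = (arg(w) + 360°k)/4 for k = 0, 1, ..., 3
Compute each root as (root modulus)(cos θ_k + i sin θ_k) using full-precision intermediates, then round to 4 decimal places.
Roots: 0.3889 + 2.0542i, -2.0542 + 0.3889i, -0.3889 - 2.0542i, 2.0542 - 0.3889i


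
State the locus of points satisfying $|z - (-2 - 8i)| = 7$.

|z - z0| = r describes a circle centered at z0 with radius r
Here z0 = -2 - 8i and r = 7
Locus: Circle centered at (-2, -8) with radius 7


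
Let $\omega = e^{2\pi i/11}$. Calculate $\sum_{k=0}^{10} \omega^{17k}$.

Let ζ = ω^17 = e^(2πi·17/11). Since 11 ∤ 17, ζ ≠ 1.
Sum = Σ_{k=0}^{10} ζ^k = (ζ^11 - 1)/(ζ - 1) = (ω^{17·11} - 1)/(ζ - 1) = (1 - 1)/(ζ - 1) = 0


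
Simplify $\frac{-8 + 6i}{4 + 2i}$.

Multiply numerator and denominator by conjugate (4 - 2i):
= (-8 + 6i)(4 - 2i) / (4^2 + 2^2)
= (-20 + 40i) / 20
= -1 + 2i


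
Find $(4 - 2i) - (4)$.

(4 - 4) + (-2 - 0)i = -2i


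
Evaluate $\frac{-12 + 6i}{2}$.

Divisor is real, so divide each part by 2:
= -6 + 3i


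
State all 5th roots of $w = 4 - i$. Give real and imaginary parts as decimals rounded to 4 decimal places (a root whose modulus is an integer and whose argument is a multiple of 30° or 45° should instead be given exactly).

|w| = sqrt(17) ≈ 4.123106, arg(w) ≈ 345.963757°
Root modulus = sqrt(17)^(1/5) ≈ 1.327532
Root arguments: θ_k = (arg(w) + 360°k)/5 for k = 0, 1, ..., 4
Compute each root as (root modulus)(cos θ_k + i sin θ_k) using full-precision intermediates, then round to 4 decimal places.
Roots: 0.4716 + 1.2410i, -1.0345 + 0.8320i, -1.1109 - 0.7268i, 0.3479 - 1.2811i, 1.3259 - 0.0650i


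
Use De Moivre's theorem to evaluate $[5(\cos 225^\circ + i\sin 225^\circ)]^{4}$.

By De Moivre: z^n = r^n(cos(nθ) + i sin(nθ))
= 5^4(cos(4*225°) + i sin(4*225°))
= 625(cos 180° + i sin 180°)
= -625


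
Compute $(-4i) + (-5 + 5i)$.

(0 + (-5)) + (-4 + 5)i = -5 + i


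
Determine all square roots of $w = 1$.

|w| = 1, arg(w) = 0°
Root modulus = 1^(1/2) = 1
Root arguments: θ_k = (0° + 360°k)/2 for k = 0, 1, ..., 1
Roots: 1, -1


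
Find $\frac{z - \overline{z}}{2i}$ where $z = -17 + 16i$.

z - conjugate(z) = 2bi
(z - conjugate(z))/(2i) = 2bi/(2i) = b = 16


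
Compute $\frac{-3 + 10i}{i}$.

Multiply numerator and denominator by conjugate (-i):
= (-3 + 10i)(-i) / (0^2 + 1^2)
= (10 + 3i) / 1
= 10 + 3i


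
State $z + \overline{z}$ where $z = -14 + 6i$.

z + conjugate(z) = (a + bi) + (a - bi) = 2a
= 2 * (-14) = -28


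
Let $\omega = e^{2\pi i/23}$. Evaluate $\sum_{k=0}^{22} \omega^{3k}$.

Let ζ = ω^3 = e^(2πi·3/23). Since 23 ∤ 3, ζ ≠ 1.
Sum = Σ_{k=0}^{22} ζ^k = (ζ^23 - 1)/(ζ - 1) = (ω^{3·23} - 1)/(ζ - 1) = (1 - 1)/(ζ - 1) = 0


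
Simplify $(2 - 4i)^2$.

(a + bi)^2 = a^2 - b^2 + 2abi
= 2^2 - (-4)^2 + 2*2*(-4)i
= -12 - 16i


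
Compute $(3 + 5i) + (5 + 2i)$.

(3 + 5) + (5 + 2)i = 8 + 7i


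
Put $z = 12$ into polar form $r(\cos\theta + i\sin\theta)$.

r = |z| = sqrt(a^2 + b^2) = sqrt((12)^2 + (0)^2) = sqrt(144 + 0) = sqrt(144) = 12
b = 0 and a > 0, so z lies on the positive real axis: θ = 0°
z = 12(cos 0° + i sin 0°)


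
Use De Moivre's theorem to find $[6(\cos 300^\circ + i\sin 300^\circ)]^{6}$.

By De Moivre: z^n = r^n(cos(nθ) + i sin(nθ))
= 6^6(cos(6*300°) + i sin(6*300°))
= 46656(cos 0° + i sin 0°)
= 46656


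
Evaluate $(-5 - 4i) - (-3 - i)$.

(-5 - (-3)) + (-4 - (-1))i = -2 - 3i


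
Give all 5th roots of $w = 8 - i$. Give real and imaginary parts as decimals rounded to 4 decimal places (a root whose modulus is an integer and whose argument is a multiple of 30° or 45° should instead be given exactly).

|w| = sqrt(65) ≈ 8.062258, arg(w) ≈ 352.874984°
Root modulus = sqrt(65)^(1/5) ≈ 1.518068
Root arguments: θ_k = (arg(w) + 360°k)/5 for k = 0, 1, ..., 4
Compute each root as (root modulus)(cos θ_k + i sin θ_k) using full-precision intermediates, then round to 4 decimal places.
Roots: 0.5049 + 1.4317i, -1.2056 + 0.9226i, -1.2500 - 0.8615i, 0.4331 - 1.4550i, 1.5176 - 0.0378i


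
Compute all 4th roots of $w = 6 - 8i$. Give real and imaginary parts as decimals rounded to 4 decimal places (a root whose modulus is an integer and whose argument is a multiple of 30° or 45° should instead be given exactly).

|w| = 10, arg(w) ≈ 306.869898°
Root modulus = 10^(1/4) ≈ 1.778279
Root arguments: θ_k = (arg(w) + 360°k)/4 for k = 0, 1, ..., 3
Compute each root as (root modulus)(cos θ_k + i sin θ_k) using full-precision intermediates, then round to 4 decimal places.
Roots: 0.4086 + 1.7307i, -1.7307 + 0.4086i, -0.4086 - 1.7307i, 1.7307 - 0.4086i


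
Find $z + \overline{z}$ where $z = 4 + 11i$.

z + conjugate(z) = (a + bi) + (a - bi) = 2a
= 2 * 4 = 8


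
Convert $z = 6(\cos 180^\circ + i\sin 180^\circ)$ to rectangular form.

a = r cos θ = 6 * -1 = -6
b = r sin θ = 6 * 0 = 0
z = -6


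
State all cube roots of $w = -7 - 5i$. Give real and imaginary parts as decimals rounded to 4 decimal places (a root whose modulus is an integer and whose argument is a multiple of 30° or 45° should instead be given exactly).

|w| = sqrt(74) ≈ 8.602325, arg(w) ≈ 215.537678°
Root modulus = sqrt(74)^(1/3) ≈ 2.048984
Root arguments: θ_k = (arg(w) + 360°k)/3 for k = 0, 1, ..., 2
Compute each root as (root modulus)(cos θ_k + i sin θ_k) using full-precision intermediates, then round to 4 decimal places.
Roots: 0.6384 + 1.9470i, -2.0053 - 0.4206i, 1.3669 - 1.5264i


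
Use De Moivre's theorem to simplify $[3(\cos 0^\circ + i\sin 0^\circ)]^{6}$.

By De Moivre: z^n = r^n(cos(nθ) + i sin(nθ))
= 3^6(cos(6*0°) + i sin(6*0°))
= 729(cos 0° + i sin 0°)
= 729


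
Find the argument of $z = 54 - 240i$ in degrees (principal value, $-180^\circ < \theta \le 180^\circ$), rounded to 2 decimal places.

θ = arctan(b/a) = arctan(-240/54) (quadrant-adjusted) = -77.32°


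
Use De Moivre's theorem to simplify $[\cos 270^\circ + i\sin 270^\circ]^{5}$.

By De Moivre: z^n = r^n(cos(nθ) + i sin(nθ))
= 1^5(cos(5*270°) + i sin(5*270°))
= 1(cos 270° + i sin 270°)
= -i


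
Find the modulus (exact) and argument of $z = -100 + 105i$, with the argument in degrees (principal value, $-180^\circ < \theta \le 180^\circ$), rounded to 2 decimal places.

|z| = sqrt((-100)^2 + 105^2) = 145
arg(z) = arctan(b/a) = arctan(105/-100) (quadrant-adjusted) = 133.60°


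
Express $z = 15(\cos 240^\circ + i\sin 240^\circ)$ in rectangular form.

a = r cos θ = 15 * -1/2 = -15/2
b = r sin θ = 15 * -sqrt(3)/2 = -15*sqrt(3)/2
z = -15/2 - (15*sqrt(3)/2)i


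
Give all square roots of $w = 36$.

|w| = 36, arg(w) = 0°
Root modulus = 36^(1/2) = 6
Root arguments: θ_k = (0° + 360°k)/2 for k = 0, 1, ..., 1
Roots: 6, -6


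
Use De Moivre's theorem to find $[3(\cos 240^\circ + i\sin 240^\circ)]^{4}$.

By De Moivre: z^n = r^n(cos(nθ) + i sin(nθ))
= 3^4(cos(4*240°) + i sin(4*240°))
= 81(cos 240° + i sin 240°)
= -81/2 - (81*sqrt(3)/2)i


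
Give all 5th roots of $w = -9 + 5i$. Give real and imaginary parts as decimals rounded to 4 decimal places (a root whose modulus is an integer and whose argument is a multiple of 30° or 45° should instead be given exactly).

|w| = sqrt(106) ≈ 10.295630, arg(w) ≈ 150.945396°
Root modulus = sqrt(106)^(1/5) ≈ 1.594155
Root arguments: θ_k = (arg(w) + 360°k)/5 for k = 0, 1, ..., 4
Compute each root as (root modulus)(cos θ_k + i sin θ_k) using full-precision intermediates, then round to 4 decimal places.
Roots: 1.3779 + 0.8016i, -0.3366 + 1.5582i, -1.5860 + 0.1614i, -0.6436 - 1.4585i, 1.1882 - 1.0628i


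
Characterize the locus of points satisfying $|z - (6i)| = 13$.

|z - z0| = r describes a circle centered at z0 with radius r
Here z0 = 6i and r = 13
Locus: Circle centered at (0, 6) with radius 13


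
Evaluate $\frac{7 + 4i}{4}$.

Divisor is real, so divide each part by 4:
= 7/4 + i


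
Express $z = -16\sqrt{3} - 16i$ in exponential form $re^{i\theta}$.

r = |z| = sqrt((-16*sqrt(3))^2 + (-16)^2) = sqrt(768 + 256) = sqrt(1024) = 32
θ = arctan(b/a) = arctan(-16/-27.7128) (quadrant-adjusted) = 210° = 7π/6
z = 32e^(i*7π/6)


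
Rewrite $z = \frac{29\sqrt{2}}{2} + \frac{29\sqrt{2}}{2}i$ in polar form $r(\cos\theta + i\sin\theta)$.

r = |z| = sqrt(a^2 + b^2) = sqrt((29*sqrt(2)/2)^2 + (29*sqrt(2)/2)^2) = sqrt(841/2 + 841/2) = sqrt(841) = 29
θ = arctan(b/a) = arctan(20.5061/20.5061) (quadrant-adjusted) = 45°
z = 29(cos 45° + i sin 45°)


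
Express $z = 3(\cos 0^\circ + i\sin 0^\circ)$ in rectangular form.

a = r cos θ = 3 * 1 = 3
b = r sin θ = 3 * 0 = 0
z = 3


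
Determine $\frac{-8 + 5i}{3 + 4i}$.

Multiply numerator and denominator by conjugate (3 - 4i):
= (-8 + 5i)(3 - 4i) / (3^2 + 4^2)
= (-4 + 47i) / 25
= -4/25 + (47/25)i


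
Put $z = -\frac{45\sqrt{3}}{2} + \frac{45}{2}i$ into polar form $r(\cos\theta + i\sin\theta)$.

r = |z| = sqrt(a^2 + b^2) = sqrt((-45*sqrt(3)/2)^2 + (45/2)^2) = sqrt(6075/4 + 2025/4) = sqrt(2025) = 45
θ = arctan(b/a) = arctan(22.5/-38.9711) (quadrant-adjusted) = 150°
z = 45(cos 150° + i sin 150°)


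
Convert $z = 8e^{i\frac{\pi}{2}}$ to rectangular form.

a = r cos θ = 8 * 0 = 0
b = r sin θ = 8 * 1 = 8
z = 8i


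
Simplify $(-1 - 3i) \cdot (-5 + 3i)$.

(a1*a2 - b1*b2) + (a1*b2 + b1*a2)i
= (5 - (-9)) + (-3 + 15)i
= 14 + 12i


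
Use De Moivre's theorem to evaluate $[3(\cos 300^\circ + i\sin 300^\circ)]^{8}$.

By De Moivre: z^n = r^n(cos(nθ) + i sin(nθ))
= 3^8(cos(8*300°) + i sin(8*300°))
= 6561(cos 240° + i sin 240°)
= -6561/2 - (6561*sqrt(3)/2)i


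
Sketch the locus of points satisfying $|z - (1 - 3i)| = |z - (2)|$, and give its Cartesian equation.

|z - z1| = |z - z2| means z is equidistant from z1 and z2,
i.e. the perpendicular bisector of the segment from (1, -3) to (2, 0) (midpoint (3/2, -3/2)).
With z = x + yi, square both sides:
(x - 1)^2 + (y - (-3))^2 = (x - 2)^2 + (y - 0)^2
The x^2 and y^2 terms cancel: 2x + 6y = 4 - 10 = -6
Simplify: x + 3y = -3
Locus: Perpendicular bisector of the segment from (1, -3) to (2, 0): the line x + 3y = -3


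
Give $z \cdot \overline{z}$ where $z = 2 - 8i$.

z * conjugate(z) = |z|^2 = a^2 + b^2
= 2^2 + (-8)^2 = 68


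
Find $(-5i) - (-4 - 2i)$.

(0 - (-4)) + (-5 - (-2))i = 4 - 3i


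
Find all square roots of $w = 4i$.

|w| = 4, arg(w) = 90°
Root modulus = 4^(1/2) = 2
Root arguments: θ_k = (90° + 360°k)/2 for k = 0, 1, ..., 1
Roots: sqrt(2) + sqrt(2)i, -sqrt(2) - sqrt(2)i


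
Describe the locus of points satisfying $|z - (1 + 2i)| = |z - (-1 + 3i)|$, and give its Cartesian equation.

|z - z1| = |z - z2| means z is equidistant from z1 and z2,
i.e. the perpendicular bisector of the segment from (1, 2) to (-1, 3) (midpoint (0, 5/2)).
With z = x + yi, square both sides:
(x - 1)^2 + (y - 2)^2 = (x - (-1))^2 + (y - 3)^2
The x^2 and y^2 terms cancel: -4x + 2y = 10 - 5 = 5
Simplify: 4x - 2y = -5
Locus: Perpendicular bisector of the segment from (1, 2) to (-1, 3): the line 4x - 2y = -5


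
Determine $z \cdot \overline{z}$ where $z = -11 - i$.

z * conjugate(z) = |z|^2 = a^2 + b^2
= (-11)^2 + (-1)^2 = 122


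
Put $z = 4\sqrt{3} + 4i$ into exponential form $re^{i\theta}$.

r = |z| = sqrt((4*sqrt(3))^2 + (4)^2) = sqrt(48 + 16) = sqrt(64) = 8
θ = arctan(b/a) = arctan(4/6.9282) (quadrant-adjusted) = 30° = π/6
z = 8e^(i*π/6)


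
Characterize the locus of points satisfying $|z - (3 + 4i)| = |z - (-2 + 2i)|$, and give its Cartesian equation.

|z - z1| = |z - z2| means z is equidistant from z1 and z2,
i.e. the perpendicular bisector of the segment from (3, 4) to (-2, 2) (midpoint (1/2, 3)).
With z = x + yi, square both sides:
(x - 3)^2 + (y - 4)^2 = (x - (-2))^2 + (y - 2)^2
The x^2 and y^2 terms cancel: -10x + (-4)y = 8 - 25 = -17
Simplify: 10x + 4y = 17
Locus: Perpendicular bisector of the segment from (3, 4) to (-2, 2): the line 10x + 4y = 17


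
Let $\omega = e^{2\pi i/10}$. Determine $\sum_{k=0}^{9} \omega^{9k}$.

Let ζ = ω^9 = e^(2πi·9/10). Since 10 ∤ 9, ζ ≠ 1.
Sum = Σ_{k=0}^{9} ζ^k = (ζ^10 - 1)/(ζ - 1) = (ω^{9·10} - 1)/(ζ - 1) = (1 - 1)/(ζ - 1) = 0


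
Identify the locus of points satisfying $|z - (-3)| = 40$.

|z - z0| = r describes a circle centered at z0 with radius r
Here z0 = -3 and r = 40
Locus: Circle centered at (-3, 0) with radius 40


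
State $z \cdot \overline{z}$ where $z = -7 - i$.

z * conjugate(z) = |z|^2 = a^2 + b^2
= (-7)^2 + (-1)^2 = 50


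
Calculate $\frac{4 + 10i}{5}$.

Divisor is real, so divide each part by 5:
= 4/5 + 2i


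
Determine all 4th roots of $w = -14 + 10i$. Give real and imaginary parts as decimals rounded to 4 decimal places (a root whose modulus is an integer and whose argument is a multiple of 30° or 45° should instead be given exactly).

|w| = sqrt(296) ≈ 17.204651, arg(w) ≈ 144.462322°
Root modulus = sqrt(296)^(1/4) ≈ 2.036627
Root arguments: θ_k = (arg(w) + 360°k)/4 for k = 0, 1, ..., 3
Compute each root as (root modulus)(cos θ_k + i sin θ_k) using full-precision intermediates, then round to 4 decimal places.
Roots: 1.6452 + 1.2004i, -1.2004 + 1.6452i, -1.6452 - 1.2004i, 1.2004 - 1.6452i


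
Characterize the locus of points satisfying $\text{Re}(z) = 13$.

Re(z) = x where z = x + yi; the equation x = 13 is satisfied by all points with that x-coordinate
Locus: Vertical line x = 13


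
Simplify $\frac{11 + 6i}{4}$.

Divisor is real, so divide each part by 4:
= 11/4 + (3/2)i


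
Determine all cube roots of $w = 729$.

|w| = 729, arg(w) = 0°
Root modulus = 729^(1/3) = 9
Root arguments: θ_k = (0° + 360°k)/3 for k = 0, 1, ..., 2
Roots: 9, -9/2 + (9*sqrt(3)/2)i, -9/2 - (9*sqrt(3)/2)i


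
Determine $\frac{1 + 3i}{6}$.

Divisor is real, so divide each part by 6:
= 1/6 + (1/2)i


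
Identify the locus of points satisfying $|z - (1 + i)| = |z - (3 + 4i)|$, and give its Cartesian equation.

|z - z1| = |z - z2| means z is equidistant from z1 and z2,
i.e. the perpendicular bisector of the segment from (1, 1) to (3, 4) (midpoint (2, 5/2)).
With z = x + yi, square both sides:
(x - 1)^2 + (y - 1)^2 = (x - 3)^2 + (y - 4)^2
The x^2 and y^2 terms cancel: 4x + 6y = 25 - 2 = 23
Simplify: 4x + 6y = 23
Locus: Perpendicular bisector of the segment from (1, 1) to (3, 4): the line 4x + 6y = 23


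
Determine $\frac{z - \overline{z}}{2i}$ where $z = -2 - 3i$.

z - conjugate(z) = 2bi
(z - conjugate(z))/(2i) = 2bi/(2i) = b = -3


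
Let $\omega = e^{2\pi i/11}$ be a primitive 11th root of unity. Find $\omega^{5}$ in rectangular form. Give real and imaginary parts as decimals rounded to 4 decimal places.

ω^5 = e^(2πi·5/11) = e^(i·10π/11)
= cos(10π/11) + i sin(10π/11)
= -0.9595 + 0.2817i


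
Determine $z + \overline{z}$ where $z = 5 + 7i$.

z + conjugate(z) = (a + bi) + (a - bi) = 2a
= 2 * 5 = 10


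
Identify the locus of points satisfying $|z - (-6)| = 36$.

|z - z0| = r describes a circle centered at z0 with radius r
Here z0 = -6 and r = 36
Locus: Circle centered at (-6, 0) with radius 36


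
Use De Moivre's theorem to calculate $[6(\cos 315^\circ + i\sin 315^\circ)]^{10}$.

By De Moivre: z^n = r^n(cos(nθ) + i sin(nθ))
= 6^10(cos(10*315°) + i sin(10*315°))
= 60466176(cos 270° + i sin 270°)
= -60466176i


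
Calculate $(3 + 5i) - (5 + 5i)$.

(3 - 5) + (5 - 5)i = -2


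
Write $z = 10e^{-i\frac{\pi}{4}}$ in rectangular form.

a = r cos θ = 10 * sqrt(2)/2 = 5*sqrt(2)
b = r sin θ = 10 * -sqrt(2)/2 = -5*sqrt(2)
z = 5*sqrt(2) - 5*sqrt(2)i


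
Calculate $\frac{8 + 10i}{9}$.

Divisor is real, so divide each part by 9:
= 8/9 + (10/9)i


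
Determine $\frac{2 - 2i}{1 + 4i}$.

Multiply numerator and denominator by conjugate (1 - 4i):
= (2 - 2i)(1 - 4i) / (1^2 + 4^2)
= (-6 - 10i) / 17
= -6/17 - (10/17)i


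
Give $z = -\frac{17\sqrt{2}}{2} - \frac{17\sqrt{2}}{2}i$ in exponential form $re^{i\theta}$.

r = |z| = sqrt((-17*sqrt(2)/2)^2 + (-17*sqrt(2)/2)^2) = sqrt(289/2 + 289/2) = sqrt(289) = 17
θ = arctan(b/a) = arctan(-12.0208/-12.0208) (quadrant-adjusted) = -135° = -3π/4
z = 17e^(-i*3π/4)


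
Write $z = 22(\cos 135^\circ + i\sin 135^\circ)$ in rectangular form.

a = r cos θ = 22 * -sqrt(2)/2 = -11*sqrt(2)
b = r sin θ = 22 * sqrt(2)/2 = 11*sqrt(2)
z = -11*sqrt(2) + 11*sqrt(2)i


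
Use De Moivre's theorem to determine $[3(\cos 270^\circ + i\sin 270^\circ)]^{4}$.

By De Moivre: z^n = r^n(cos(nθ) + i sin(nθ))
= 3^4(cos(4*270°) + i sin(4*270°))
= 81(cos 0° + i sin 0°)
= 81


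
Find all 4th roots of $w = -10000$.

|w| = 10000, arg(w) = 180°
Root modulus = 10000^(1/4) = 10
Root arguments: θ_k = (180° + 360°k)/4 for k = 0, 1, ..., 3
Roots: 5*sqrt(2) + 5*sqrt(2)i, -5*sqrt(2) + 5*sqrt(2)i, -5*sqrt(2) - 5*sqrt(2)i, 5*sqrt(2) - 5*sqrt(2)i


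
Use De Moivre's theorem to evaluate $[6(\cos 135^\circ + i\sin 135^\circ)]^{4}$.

By De Moivre: z^n = r^n(cos(nθ) + i sin(nθ))
= 6^4(cos(4*135°) + i sin(4*135°))
= 1296(cos 180° + i sin 180°)
= -1296


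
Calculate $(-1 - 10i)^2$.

(a + bi)^2 = a^2 - b^2 + 2abi
= (-1)^2 - (-10)^2 + 2*(-1)*(-10)i
= -99 + 20i


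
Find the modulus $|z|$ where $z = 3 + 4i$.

|z| = sqrt(a^2 + b^2) = sqrt(3^2 + 4^2) = sqrt(25) = 5


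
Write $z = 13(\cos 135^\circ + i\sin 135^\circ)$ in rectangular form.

a = r cos θ = 13 * -sqrt(2)/2 = -13*sqrt(2)/2
b = r sin θ = 13 * sqrt(2)/2 = 13*sqrt(2)/2
z = -13*sqrt(2)/2 + (13*sqrt(2)/2)i


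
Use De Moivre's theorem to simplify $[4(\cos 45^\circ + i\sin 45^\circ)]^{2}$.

By De Moivre: z^n = r^n(cos(nθ) + i sin(nθ))
= 4^2(cos(2*45°) + i sin(2*45°))
= 16(cos 90° + i sin 90°)
= 16i


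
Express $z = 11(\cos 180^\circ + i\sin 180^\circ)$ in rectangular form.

a = r cos θ = 11 * -1 = -11
b = r sin θ = 11 * 0 = 0
z = -11


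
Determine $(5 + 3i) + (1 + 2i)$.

(5 + 1) + (3 + 2)i = 6 + 5i


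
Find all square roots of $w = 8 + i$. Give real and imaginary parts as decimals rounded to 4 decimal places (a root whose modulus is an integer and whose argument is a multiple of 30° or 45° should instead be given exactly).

|w| = sqrt(65) ≈ 8.062258, arg(w) ≈ 7.125016°
Root modulus = sqrt(65)^(1/2) ≈ 2.839412
Root arguments: θ_k = (arg(w) + 360°k)/2 for k = 0, 1, ..., 1
Compute each root as (root modulus)(cos θ_k + i sin θ_k) using full-precision intermediates, then round to 4 decimal places.
Roots: 2.8339 + 0.1764i, -2.8339 - 0.1764i


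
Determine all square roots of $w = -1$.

|w| = 1, arg(w) = 180°
Root modulus = 1^(1/2) = 1
Root arguments: θ_k = (180° + 360°k)/2 for k = 0, 1, ..., 1
Roots: i, -i


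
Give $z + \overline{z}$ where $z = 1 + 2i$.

z + conjugate(z) = (a + bi) + (a - bi) = 2a
= 2 * 1 = 2


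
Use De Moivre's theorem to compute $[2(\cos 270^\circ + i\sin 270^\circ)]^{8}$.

By De Moivre: z^n = r^n(cos(nθ) + i sin(nθ))
= 2^8(cos(8*270°) + i sin(8*270°))
= 256(cos 0° + i sin 0°)
= 256


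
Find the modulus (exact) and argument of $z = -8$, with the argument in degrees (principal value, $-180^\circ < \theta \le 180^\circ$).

|z| = sqrt((-8)^2 + 0^2) = 8
b = 0 and a < 0, so z lies on the negative real axis: arg(z) = 180°


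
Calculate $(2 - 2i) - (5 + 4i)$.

(2 - 5) + (-2 - 4)i = -3 - 6i


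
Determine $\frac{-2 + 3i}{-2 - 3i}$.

Multiply numerator and denominator by conjugate (-2 + 3i):
= (-2 + 3i)(-2 + 3i) / ((-2)^2 + (-3)^2)
= (-5 - 12i) / 13
= -5/13 - (12/13)i


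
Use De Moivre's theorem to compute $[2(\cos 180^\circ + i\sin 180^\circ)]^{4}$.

By De Moivre: z^n = r^n(cos(nθ) + i sin(nθ))
= 2^4(cos(4*180°) + i sin(4*180°))
= 16(cos 0° + i sin 0°)
= 16


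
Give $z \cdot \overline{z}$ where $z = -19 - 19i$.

z * conjugate(z) = |z|^2 = a^2 + b^2
= (-19)^2 + (-19)^2 = 722


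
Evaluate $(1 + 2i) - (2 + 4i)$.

(1 - 2) + (2 - 4)i = -1 - 2i


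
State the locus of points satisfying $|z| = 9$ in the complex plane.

|z| = 9 means sqrt(x^2 + y^2) = 9
This is a circle of radius 9 centered at the origin


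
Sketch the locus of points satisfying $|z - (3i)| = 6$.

|z - z0| = r describes a circle centered at z0 with radius r
Here z0 = 3i and r = 6
Locus: Circle centered at (0, 3) with radius 6


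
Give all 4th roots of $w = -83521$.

|w| = 83521, arg(w) = 180°
Root modulus = 83521^(1/4) = 17
Root arguments: θ_k = (180° + 360°k)/4 for k = 0, 1, ..., 3
Roots: 17*sqrt(2)/2 + (17*sqrt(2)/2)i, -17*sqrt(2)/2 + (17*sqrt(2)/2)i, -17*sqrt(2)/2 - (17*sqrt(2)/2)i, 17*sqrt(2)/2 - (17*sqrt(2)/2)i


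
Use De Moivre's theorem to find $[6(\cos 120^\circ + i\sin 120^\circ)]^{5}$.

By De Moivre: z^n = r^n(cos(nθ) + i sin(nθ))
= 6^5(cos(5*120°) + i sin(5*120°))
= 7776(cos 240° + i sin 240°)
= -3888 - 3888*sqrt(3)i


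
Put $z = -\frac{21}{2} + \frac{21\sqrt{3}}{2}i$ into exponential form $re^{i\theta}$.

r = |z| = sqrt((-21/2)^2 + (21*sqrt(3)/2)^2) = sqrt(441/4 + 1323/4) = sqrt(441) = 21
θ = arctan(b/a) = arctan(18.1865/-10.5) (quadrant-adjusted) = 120° = 2π/3
z = 21e^(i*2π/3)


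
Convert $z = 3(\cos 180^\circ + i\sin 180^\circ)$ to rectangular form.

a = r cos θ = 3 * -1 = -3
b = r sin θ = 3 * 0 = 0
z = -3


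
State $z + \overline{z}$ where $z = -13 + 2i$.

z + conjugate(z) = (a + bi) + (a - bi) = 2a
= 2 * (-13) = -26


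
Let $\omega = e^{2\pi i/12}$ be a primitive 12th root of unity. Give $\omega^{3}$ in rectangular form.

ω^3 = e^(2πi·3/12) = e^(i·1π/2)
= cos(1π/2) + i sin(1π/2)
= i


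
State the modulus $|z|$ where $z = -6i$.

|z| = sqrt(a^2 + b^2) = sqrt(0^2 + (-6)^2) = sqrt(36) = 6


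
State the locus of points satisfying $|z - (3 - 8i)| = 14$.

|z - z0| = r describes a circle centered at z0 with radius r
Here z0 = 3 - 8i and r = 14
Locus: Circle centered at (3, -8) with radius 14


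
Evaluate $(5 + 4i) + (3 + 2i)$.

(5 + 3) + (4 + 2)i = 8 + 6i


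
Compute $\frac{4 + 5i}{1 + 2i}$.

Multiply numerator and denominator by conjugate (1 - 2i):
= (4 + 5i)(1 - 2i) / (1^2 + 2^2)
= (14 - 3i) / 5
= 14/5 - (3/5)i


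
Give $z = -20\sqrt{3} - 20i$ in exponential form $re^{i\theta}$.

r = |z| = sqrt((-20*sqrt(3))^2 + (-20)^2) = sqrt(1200 + 400) = sqrt(1600) = 40
θ = arctan(b/a) = arctan(-20/-34.641) (quadrant-adjusted) = 210° = 7π/6
z = 40e^(i*7π/6)


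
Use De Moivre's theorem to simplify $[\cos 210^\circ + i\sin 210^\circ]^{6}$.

By De Moivre: z^n = r^n(cos(nθ) + i sin(nθ))
= 1^6(cos(6*210°) + i sin(6*210°))
= 1(cos 180° + i sin 180°)
= -1


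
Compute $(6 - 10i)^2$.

(a + bi)^2 = a^2 - b^2 + 2abi
= 6^2 - (-10)^2 + 2*6*(-10)i
= -64 - 120i


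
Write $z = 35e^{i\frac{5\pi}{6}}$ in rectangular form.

a = r cos θ = 35 * -sqrt(3)/2 = -35*sqrt(3)/2
b = r sin θ = 35 * 1/2 = 35/2
z = -35*sqrt(3)/2 + (35/2)i


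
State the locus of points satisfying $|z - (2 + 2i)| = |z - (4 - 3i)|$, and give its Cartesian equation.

|z - z1| = |z - z2| means z is equidistant from z1 and z2,
i.e. the perpendicular bisector of the segment from (2, 2) to (4, -3) (midpoint (3, -1/2)).
With z = x + yi, square both sides:
(x - 2)^2 + (y - 2)^2 = (x - 4)^2 + (y - (-3))^2
The x^2 and y^2 terms cancel: 4x + (-10)y = 25 - 8 = 17
Simplify: 4x - 10y = 17
Locus: Perpendicular bisector of the segment from (2, 2) to (4, -3): the line 4x - 10y = 17


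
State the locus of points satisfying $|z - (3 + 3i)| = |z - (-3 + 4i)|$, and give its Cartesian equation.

|z - z1| = |z - z2| means z is equidistant from z1 and z2,
i.e. the perpendicular bisector of the segment from (3, 3) to (-3, 4) (midpoint (0, 7/2)).
With z = x + yi, square both sides:
(x - 3)^2 + (y - 3)^2 = (x - (-3))^2 + (y - 4)^2
The x^2 and y^2 terms cancel: -12x + 2y = 25 - 18 = 7
Simplify: 12x - 2y = -7
Locus: Perpendicular bisector of the segment from (3, 3) to (-3, 4): the line 12x - 2y = -7


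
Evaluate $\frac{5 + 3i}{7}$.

Divisor is real, so divide each part by 7:
= 5/7 + (3/7)i


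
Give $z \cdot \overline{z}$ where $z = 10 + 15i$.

z * conjugate(z) = |z|^2 = a^2 + b^2
= 10^2 + 15^2 = 325


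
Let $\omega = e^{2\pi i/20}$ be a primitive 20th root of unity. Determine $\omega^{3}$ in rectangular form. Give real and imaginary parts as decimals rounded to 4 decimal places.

ω^3 = e^(2πi·3/20) = e^(i·3π/10)
= cos(3π/10) + i sin(3π/10)
= 0.5878 + 0.8090i


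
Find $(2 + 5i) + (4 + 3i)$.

(2 + 4) + (5 + 3)i = 6 + 8i


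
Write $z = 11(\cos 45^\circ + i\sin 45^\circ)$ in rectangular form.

a = r cos θ = 11 * sqrt(2)/2 = 11*sqrt(2)/2
b = r sin θ = 11 * sqrt(2)/2 = 11*sqrt(2)/2
z = 11*sqrt(2)/2 + (11*sqrt(2)/2)i


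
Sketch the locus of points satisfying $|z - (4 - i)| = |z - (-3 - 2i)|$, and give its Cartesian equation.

|z - z1| = |z - z2| means z is equidistant from z1 and z2,
i.e. the perpendicular bisector of the segment from (4, -1) to (-3, -2) (midpoint (1/2, -3/2)).
With z = x + yi, square both sides:
(x - 4)^2 + (y - (-1))^2 = (x - (-3))^2 + (y - (-2))^2
The x^2 and y^2 terms cancel: -14x + (-2)y = 13 - 17 = -4
Simplify: 7x + y = 2
Locus: Perpendicular bisector of the segment from (4, -1) to (-3, -2): the line 7x + y = 2


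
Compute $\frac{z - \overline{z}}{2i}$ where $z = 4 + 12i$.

z - conjugate(z) = 2bi
(z - conjugate(z))/(2i) = 2bi/(2i) = b = 12


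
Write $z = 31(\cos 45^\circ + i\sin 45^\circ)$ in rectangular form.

a = r cos θ = 31 * sqrt(2)/2 = 31*sqrt(2)/2
b = r sin θ = 31 * sqrt(2)/2 = 31*sqrt(2)/2
z = 31*sqrt(2)/2 + (31*sqrt(2)/2)i


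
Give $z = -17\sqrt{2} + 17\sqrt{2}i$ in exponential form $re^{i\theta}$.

r = |z| = sqrt((-17*sqrt(2))^2 + (17*sqrt(2))^2) = sqrt(578 + 578) = sqrt(1156) = 34
θ = arctan(b/a) = arctan(24.0416/-24.0416) (quadrant-adjusted) = 135° = 3π/4
z = 34e^(i*3π/4)


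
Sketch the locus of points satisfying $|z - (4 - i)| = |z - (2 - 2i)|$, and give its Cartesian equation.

|z - z1| = |z - z2| means z is equidistant from z1 and z2,
i.e. the perpendicular bisector of the segment from (4, -1) to (2, -2) (midpoint (3, -3/2)).
With z = x + yi, square both sides:
(x - 4)^2 + (y - (-1))^2 = (x - 2)^2 + (y - (-2))^2
The x^2 and y^2 terms cancel: -4x + (-2)y = 8 - 17 = -9
Simplify: 4x + 2y = 9
Locus: Perpendicular bisector of the segment from (4, -1) to (2, -2): the line 4x + 2y = 9


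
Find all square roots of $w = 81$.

|w| = 81, arg(w) = 0°
Root modulus = 81^(1/2) = 9
Root arguments: θ_k = (0° + 360°k)/2 for k = 0, 1, ..., 1
Roots: 9, -9


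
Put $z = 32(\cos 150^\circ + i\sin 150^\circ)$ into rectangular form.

a = r cos θ = 32 * -sqrt(3)/2 = -16*sqrt(3)
b = r sin θ = 32 * 1/2 = 16
z = -16*sqrt(3) + 16i


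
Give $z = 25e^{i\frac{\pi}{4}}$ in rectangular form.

a = r cos θ = 25 * sqrt(2)/2 = 25*sqrt(2)/2
b = r sin θ = 25 * sqrt(2)/2 = 25*sqrt(2)/2
z = 25*sqrt(2)/2 + (25*sqrt(2)/2)i


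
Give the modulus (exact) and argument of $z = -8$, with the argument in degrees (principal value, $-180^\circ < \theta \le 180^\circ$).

|z| = sqrt((-8)^2 + 0^2) = 8
b = 0 and a < 0, so z lies on the negative real axis: arg(z) = 180°


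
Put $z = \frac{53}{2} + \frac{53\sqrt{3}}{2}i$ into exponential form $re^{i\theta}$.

r = |z| = sqrt((53/2)^2 + (53*sqrt(3)/2)^2) = sqrt(2809/4 + 8427/4) = sqrt(2809) = 53
θ = arctan(b/a) = arctan(45.8993/26.5) (quadrant-adjusted) = 60° = π/3
z = 53e^(i*π/3)


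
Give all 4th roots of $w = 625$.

|w| = 625, arg(w) = 0°
Root modulus = 625^(1/4) = 5
Root arguments: θ_k = (0° + 360°k)/4 for k = 0, 1, ..., 3
Roots: 5, 5i, -5, -5i


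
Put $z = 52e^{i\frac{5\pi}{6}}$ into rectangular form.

a = r cos θ = 52 * -sqrt(3)/2 = -26*sqrt(3)
b = r sin θ = 52 * 1/2 = 26
z = -26*sqrt(3) + 26i
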